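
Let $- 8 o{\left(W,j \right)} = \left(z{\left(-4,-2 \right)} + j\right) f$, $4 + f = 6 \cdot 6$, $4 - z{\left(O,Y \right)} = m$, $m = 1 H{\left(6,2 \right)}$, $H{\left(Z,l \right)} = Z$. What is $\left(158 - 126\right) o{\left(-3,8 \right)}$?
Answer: $-768$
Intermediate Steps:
$m = 6$ ($m = 1 \cdot 6 = 6$)
$z{\left(O,Y \right)} = -2$ ($z{\left(O,Y \right)} = 4 - 6 = -2$)
$f = 32$ ($f = -4 + 6 \cdot 6 = -4 + 36 = 32$)
$o{\left(W,j \right)} = 8 - 4 j$ ($o{\left(W,j \right)} = - \frac{\left(-2 + j\right) 32}{8} = - \frac{-64 + 32 j}{8} = 8 - 4 j$)
$\left(158 - 126\right) o{\left(-3,8 \right)} = \left(158 - 126\right) \left(8 - 32\right) = 32 \left(8 - 32\right) = 32 \left(-24\right) = -768$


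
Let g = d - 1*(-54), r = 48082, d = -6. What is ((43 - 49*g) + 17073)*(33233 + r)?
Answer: 1200534660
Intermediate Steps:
g = 48 (g = -6 - 1*(-54) = -6 + 54 = 48)
((43 - 49*g) + 17073)*(33233 + r) = ((43 - 49*48) + 17073)*(33233 + 48082) = ((43 - 2352) + 17073)*81315 = (-2309 + 17073)*81315 = 14764*81315 = 1200534660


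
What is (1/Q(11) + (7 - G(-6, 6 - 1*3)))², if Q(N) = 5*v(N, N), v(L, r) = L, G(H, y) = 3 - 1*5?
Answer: 246016/3025 ≈ 81.328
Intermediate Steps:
G(H, y) = -2 (G(H, y) = 3 - 5 = -2)
Q(N) = 5*N
(1/Q(11) + (7 - G(-6, 6 - 1*3)))² = (1/(5*11) + (7 - 1*(-2)))² = (1/55 + (7 + 2))² = (1/55 + 9)² = (496/55)² = 246016/3025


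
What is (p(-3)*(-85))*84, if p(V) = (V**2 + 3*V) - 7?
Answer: 49980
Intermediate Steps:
p(V) = -7 + V**2 + 3*V
(p(-3)*(-85))*84 = ((-7 + (-3)**2 + 3*(-3))*(-85))*84 = ((-7 + 9 - 9)*(-85))*84 = -7*(-85)*84 = 595*84 = 49980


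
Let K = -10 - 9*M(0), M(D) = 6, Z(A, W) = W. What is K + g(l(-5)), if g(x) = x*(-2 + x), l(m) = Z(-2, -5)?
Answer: -29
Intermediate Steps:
K = -64 (K = -10 - 9*6 = -10 - 54 = -64)
l(m) = -5
K + g(l(-5)) = -64 - 5*(-2 - 5) = -64 - 5*(-7) = -64 + 35 = -29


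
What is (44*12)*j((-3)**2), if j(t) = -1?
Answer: -528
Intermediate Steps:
(44*12)*j((-3)**2) = (44*12)*(-1) = 528*(-1) = -528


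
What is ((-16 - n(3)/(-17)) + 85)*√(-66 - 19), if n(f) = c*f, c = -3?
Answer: 1164*I*√85/17 ≈ 631.27*I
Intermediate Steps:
n(f) = -3*f
((-16 - n(3)/(-17)) + 85)*√(-66 - 19) = ((-16 - (-3*3)/(-17)) + 85)*√(-66 - 19) = ((-16 - (-9)*(-1)/17) + 85)*√(-85) = ((-16 - 1*9/17) + 85)*(I*√85) = ((-16 - 9/17) + 85)*(I*√85) = (-281/17 + 85)*(I*√85) = 1164*(I*√85)/17 = 1164*I*√85/17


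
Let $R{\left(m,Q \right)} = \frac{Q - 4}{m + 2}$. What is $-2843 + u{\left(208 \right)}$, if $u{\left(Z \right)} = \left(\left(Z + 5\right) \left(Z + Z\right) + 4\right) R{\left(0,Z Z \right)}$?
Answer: $1916674717$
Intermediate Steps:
$R{\left(m,Q \right)} = \frac{-4 + Q}{2 + m}$
$u{\left(Z \right)} = \left(-2 + \frac{Z^{2}}{2}\right) \left(4 + 2 Z \left(5 + Z\right)\right)$ ($u{\left(Z \right)} = \left(\left(Z + 5\right) \left(Z + Z\right) + 4\right) \frac{-4 + Z Z}{2 + 0} = \left(\left(5 + Z\right) 2 Z + 4\right) \frac{-4 + Z^{2}}{2} = \left(2 Z \left(5 + Z\right) + 4\right) \frac{-4 + Z^{2}}{2} = \left(4 + 2 Z \left(5 + Z\right)\right) \left(-2 + \frac{Z^{2}}{2}\right) = \left(-2 + \frac{Z^{2}}{2}\right) \left(4 + 2 Z \left(5 + Z\right)\right)$)
$-2843 + u{\left(208 \right)} = -2843 + \left(-4 + 208^{2}\right) \left(2 + 208^{2} + 5 \cdot 208\right) = -2843 + \left(-4 + 43264\right) \left(2 + 43264 + 1040\right) = -2843 + 43260 \cdot 44306 = -2843 + 1916677560 = 1916674717$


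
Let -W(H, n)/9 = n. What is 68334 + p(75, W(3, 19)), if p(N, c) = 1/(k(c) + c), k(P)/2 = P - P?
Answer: 11685113/171 ≈ 68334.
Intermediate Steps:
W(H, n) = -9*n
k(P) = 0 (k(P) = 2*(P - P) = 2*0 = 0)
p(N, c) = 1/c (p(N, c) = 1/(0 + c) = 1/c)
68334 + p(75, W(3, 19)) = 68334 + 1/(-9*19) = 68334 + 1/(-171) = 68334 - 1/171 = 11685113/171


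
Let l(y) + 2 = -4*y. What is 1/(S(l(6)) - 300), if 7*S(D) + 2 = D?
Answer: -1/304 ≈ -0.0032895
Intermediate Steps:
l(y) = -2 - 4*y
S(D) = -2/7 + D/7
1/(S(l(6)) - 300) = 1/((-2/7 + (-2 - 4*6)/7) - 300) = 1/((-2/7 + (-2 - 24)/7) - 300) = 1/((-2/7 + (⅐)*(-26)) - 300) = 1/((-2/7 - 26/7) - 300) = 1/(-4 - 300) = 1/(-304) = -1/304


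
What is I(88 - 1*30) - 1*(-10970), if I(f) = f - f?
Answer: 10970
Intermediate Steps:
I(f) = 0
I(88 - 1*30) - 1*(-10970) = 0 - 1*(-10970) = 0 + 10970 = 10970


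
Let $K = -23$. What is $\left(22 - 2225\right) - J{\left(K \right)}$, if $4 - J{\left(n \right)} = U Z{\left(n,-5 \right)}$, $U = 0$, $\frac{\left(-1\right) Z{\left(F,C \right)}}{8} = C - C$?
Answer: $-2207$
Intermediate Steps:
$Z{\left(F,C \right)} = 0$ ($Z{\left(F,C \right)} = - 8 \left(C - C\right) = \left(-8\right) 0 = 0$)
$J{\left(n \right)} = 4$ ($J{\left(n \right)} = 4 - 0 \cdot 0 = 4 - 0 = 4 + 0 = 4$)
$\left(22 - 2225\right) - J{\left(K \right)} = \left(22 - 2225\right) - 4 = -2203 - 4 = -2207$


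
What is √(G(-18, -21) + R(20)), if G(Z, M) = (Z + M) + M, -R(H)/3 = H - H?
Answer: 2*I*√15 ≈ 7.746*I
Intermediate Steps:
R(H) = 0 (R(H) = -3*(H - H) = -3*0 = 0)
G(Z, M) = Z + 2*M (G(Z, M) = (M + Z) + M = Z + 2*M)
√(G(-18, -21) + R(20)) = √((-18 + 2*(-21)) + 0) = √((-18 - 42) + 0) = √(-60 + 0) = √(-60) = 2*I*√15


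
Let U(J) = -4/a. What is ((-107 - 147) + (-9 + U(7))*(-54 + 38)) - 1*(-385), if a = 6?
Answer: 857/3 ≈ 285.67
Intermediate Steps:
U(J) = -⅔ (U(J) = -4/6 = -4*⅙ = -⅔)
((-107 - 147) + (-9 + U(7))*(-54 + 38)) - 1*(-385) = ((-107 - 147) + (-9 - ⅔)*(-54 + 38)) - 1*(-385) = (-254 - 29/3*(-16)) + 385 = (-254 + 464/3) + 385 = -298/3 + 385 = 857/3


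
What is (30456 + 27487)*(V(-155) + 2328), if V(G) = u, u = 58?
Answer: 138251998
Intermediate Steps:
V(G) = 58
(30456 + 27487)*(V(-155) + 2328) = (30456 + 27487)*(58 + 2328) = 57943*2386 = 138251998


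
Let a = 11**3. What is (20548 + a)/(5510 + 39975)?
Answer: 1989/4135 ≈ 0.48102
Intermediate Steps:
a = 1331
(20548 + a)/(5510 + 39975) = (20548 + 1331)/(5510 + 39975) = 21879/45485 = 21879*(1/45485) = 1989/4135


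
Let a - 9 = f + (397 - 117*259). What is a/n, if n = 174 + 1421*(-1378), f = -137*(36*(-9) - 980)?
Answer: -148751/1957964 ≈ -0.075972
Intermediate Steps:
f = 178648 (f = -137*(-324 - 980) = -137*(-1304) = 178648)
a = 148751 (a = 9 + (178648 + (397 - 117*259)) = 9 + (178648 + (397 - 30303)) = 9 + (178648 - 29906) = 9 + 148742 = 148751)
n = -1957964 (n = 174 - 1958138 = -1957964)
a/n = 148751/(-1957964) = 148751*(-1/1957964) = -148751/1957964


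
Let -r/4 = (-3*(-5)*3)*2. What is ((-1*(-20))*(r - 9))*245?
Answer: -1808100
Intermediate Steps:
r = -360 (r = -4*-3*(-5)*3*2 = -4*15*3*2 = -180*2 = -4*90 = -360)
((-1*(-20))*(r - 9))*245 = ((-1*(-20))*(-360 - 9))*245 = (20*(-369))*245 = -7380*245 = -1808100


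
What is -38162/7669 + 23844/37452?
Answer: -103865299/23934949 ≈ -4.3395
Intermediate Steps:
-38162/7669 + 23844/37452 = -38162*1/7669 + 23844*(1/37452) = -38162/7669 + 1987/3121 = -103865299/23934949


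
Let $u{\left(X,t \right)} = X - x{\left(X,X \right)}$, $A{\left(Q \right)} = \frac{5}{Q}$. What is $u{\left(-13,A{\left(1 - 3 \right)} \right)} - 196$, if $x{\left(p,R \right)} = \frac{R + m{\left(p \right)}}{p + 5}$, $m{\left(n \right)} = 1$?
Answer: $- \frac{421}{2} \approx -210.5$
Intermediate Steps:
$x{\left(p,R \right)} = \frac{1 + R}{5 + p}$ ($x{\left(p,R \right)} = \frac{R + 1}{p + 5} = \frac{1 + R}{5 + p}$)
$u{\left(X,t \right)} = X - \frac{1 + X}{5 + X}$
$u{\left(-13,A{\left(1 - 3 \right)} \right)} - 196 = \frac{-1 - -13 - 13 \left(5 - 13\right)}{5 - 13} - 196 = \frac{-1 + 13 - -104}{-8} - 196 = - \frac{-1 + 13 + 104}{8} - 196 = \left(- \frac{1}{8}\right) 116 - 196 = - \frac{29}{2} - 196 = - \frac{421}{2}$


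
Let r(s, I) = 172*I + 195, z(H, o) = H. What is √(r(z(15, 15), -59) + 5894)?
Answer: 3*I*√451 ≈ 63.71*I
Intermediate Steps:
r(s, I) = 195 + 172*I
√(r(z(15, 15), -59) + 5894) = √((195 + 172*(-59)) + 5894) = √((195 - 10148) + 5894) = √(-9953 + 5894) = √(-4059) = 3*I*√451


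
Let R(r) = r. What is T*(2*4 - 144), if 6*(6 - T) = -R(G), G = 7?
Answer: -2924/3 ≈ -974.67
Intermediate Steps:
T = 43/6 (T = 6 - (-1)*7/6 = 6 - ⅙*(-7) = 6 + 7/6 = 43/6 ≈ 7.1667)
T*(2*4 - 144) = 43*(2*4 - 144)/6 = 43*(8 - 144)/6 = (43/6)*(-136) = -2924/3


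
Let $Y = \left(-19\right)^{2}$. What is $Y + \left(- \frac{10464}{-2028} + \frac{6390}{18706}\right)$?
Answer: $\frac{579312948}{1580657} \approx 366.5$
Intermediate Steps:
$Y = 361$
$Y + \left(- \frac{10464}{-2028} + \frac{6390}{18706}\right) = 361 + \left(- \frac{10464}{-2028} + \frac{6390}{18706}\right) = 361 + \left(\left(-10464\right) \left(- \frac{1}{2028}\right) + 6390 \cdot \frac{1}{18706}\right) = 361 + \left(\frac{872}{169} + \frac{3195}{9353}\right) = 361 + \frac{8695771}{1580657} = \frac{579312948}{1580657}$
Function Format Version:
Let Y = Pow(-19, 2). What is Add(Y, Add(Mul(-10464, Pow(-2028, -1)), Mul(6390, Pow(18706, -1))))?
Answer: Rational(579312948, 1580657) ≈ 366.50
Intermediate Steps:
Y = 361
Add(Y, Add(Mul(-10464, Pow(-2028, -1)), Mul(6390, Pow(18706, -1)))) = Add(361, Add(Mul(-10464, Pow(-2028, -1)), Mul(6390, Pow(18706, -1)))) = Add(361, Add(Mul(-10464, Rational(-1, 2028)), Mul(6390, Rational(1, 18706)))) = Add(361, Add(Rational(872, 169), Rational(3195, 9353))) = Add(361, Rational(8695771, 1580657)) = Rational(579312948, 1580657)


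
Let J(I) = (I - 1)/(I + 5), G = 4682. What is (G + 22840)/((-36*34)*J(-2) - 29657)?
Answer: -27522/28433 ≈ -0.96796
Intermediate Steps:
J(I) = (-1 + I)/(5 + I)
(G + 22840)/((-36*34)*J(-2) - 29657) = (4682 + 22840)/((-36*34)*((-1 - 2)/(5 - 2)) - 29657) = 27522/(-1224*(-3)/3 - 29657) = 27522/(-408*(-3) - 29657) = 27522/(-1224*(-1) - 29657) = 27522/(1224 - 29657) = 27522/(-28433) = 27522*(-1/28433) = -27522/28433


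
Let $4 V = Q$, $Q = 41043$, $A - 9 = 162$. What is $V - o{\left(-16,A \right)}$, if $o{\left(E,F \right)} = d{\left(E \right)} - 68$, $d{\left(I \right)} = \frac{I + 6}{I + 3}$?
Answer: $\frac{537055}{52} \approx 10328.0$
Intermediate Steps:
$A = 171$ ($A = 9 + 162 = 171$)
$d{\left(I \right)} = \frac{6 + I}{3 + I}$
$o{\left(E,F \right)} = -68 + \frac{6 + E}{3 + E}$ ($o{\left(E,F \right)} = \frac{6 + E}{3 + E} - 68 = -68 + \frac{6 + E}{3 + E}$)
$V = \frac{41043}{4}$ ($V = \frac{1}{4} \cdot 41043 = \frac{41043}{4} \approx 10261.0$)
$V - o{\left(-16,A \right)} = \frac{41043}{4} - \frac{-198 - -1072}{3 - 16} = \frac{41043}{4} - \frac{-198 + 1072}{-13} = \frac{41043}{4} - \left(- \frac{1}{13}\right) 874 = \frac{41043}{4} - - \frac{874}{13} = \frac{41043}{4} + \frac{874}{13} = \frac{537055}{52}$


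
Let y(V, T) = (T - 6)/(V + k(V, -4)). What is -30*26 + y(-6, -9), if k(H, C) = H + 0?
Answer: -3115/4 ≈ -778.75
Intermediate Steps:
k(H, C) = H
y(V, T) = (-6 + T)/(2*V) (y(V, T) = (T - 6)/(V + V) = (-6 + T)/((2*V)) = (-6 + T)*(1/(2*V)) = (-6 + T)/(2*V))
-30*26 + y(-6, -9) = -30*26 + (½)*(-6 - 9)/(-6) = -780 + (½)*(-⅙)*(-15) = -780 + 5/4 = -3115/4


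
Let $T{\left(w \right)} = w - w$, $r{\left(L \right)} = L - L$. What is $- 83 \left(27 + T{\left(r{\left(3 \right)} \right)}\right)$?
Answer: $-2241$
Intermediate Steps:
$r{\left(L \right)} = 0$
$T{\left(w \right)} = 0$
$- 83 \left(27 + T{\left(r{\left(3 \right)} \right)}\right) = - 83 \left(27 + 0\right) = \left(-83\right) 27 = -2241$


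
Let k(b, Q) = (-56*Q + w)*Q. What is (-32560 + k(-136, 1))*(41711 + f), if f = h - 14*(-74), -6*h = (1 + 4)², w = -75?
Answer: -2794611929/2 ≈ -1.3973e+9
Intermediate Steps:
h = -25/6 (h = -(1 + 4)²/6 = -⅙*5² = -⅙*25 = -25/6 ≈ -4.1667)
k(b, Q) = Q*(-75 - 56*Q) (k(b, Q) = (-56*Q - 75)*Q = (-75 - 56*Q)*Q = Q*(-75 - 56*Q))
f = 6191/6 (f = -25/6 - 14*(-74) = -25/6 + 1036 = 6191/6 ≈ 1031.8)
(-32560 + k(-136, 1))*(41711 + f) = (-32560 - 1*1*(75 + 56*1))*(41711 + 6191/6) = (-32560 - 1*1*(75 + 56))*(256457/6) = (-32560 - 1*1*131)*(256457/6) = (-32560 - 131)*(256457/6) = -32691*256457/6 = -2794611929/2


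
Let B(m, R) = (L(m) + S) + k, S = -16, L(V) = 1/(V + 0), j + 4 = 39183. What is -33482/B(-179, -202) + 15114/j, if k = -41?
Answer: 117482431009/199891258 ≈ 587.73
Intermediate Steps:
j = 39179 (j = -4 + 39183 = 39179)
L(V) = 1/V
B(m, R) = -57 + 1/m (B(m, R) = (1/m - 16) - 41 = (-16 + 1/m) - 41 = -57 + 1/m)
-33482/B(-179, -202) + 15114/j = -33482/(-57 + 1/(-179)) + 15114/39179 = -33482/(-57 - 1/179) + 15114*(1/39179) = -33482/(-10204/179) + 15114/39179 = -33482*(-179/10204) + 15114/39179 = 2996639/5102 + 15114/39179 = 117482431009/199891258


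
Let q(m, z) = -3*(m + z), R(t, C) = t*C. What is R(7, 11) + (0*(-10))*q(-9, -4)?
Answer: 77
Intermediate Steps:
R(t, C) = C*t
q(m, z) = -3*m - 3*z
R(7, 11) + (0*(-10))*q(-9, -4) = 11*7 + (0*(-10))*(-3*(-9) - 3*(-4)) = 77 + 0*(27 + 12) = 77 + 0*39 = 77 + 0 = 77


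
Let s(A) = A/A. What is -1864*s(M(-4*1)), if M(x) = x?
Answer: -1864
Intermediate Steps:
s(A) = 1
-1864*s(M(-4*1)) = -1864*1 = -1864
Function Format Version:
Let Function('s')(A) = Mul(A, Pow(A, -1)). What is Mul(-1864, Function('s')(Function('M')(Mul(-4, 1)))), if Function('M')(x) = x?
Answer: -1864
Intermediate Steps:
Function('s')(A) = 1
Mul(-1864, Function('s')(Function('M')(Mul(-4, 1)))) = Mul(-1864, 1) = -1864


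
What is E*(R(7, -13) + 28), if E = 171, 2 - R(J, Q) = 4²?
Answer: 2394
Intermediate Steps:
R(J, Q) = -14 (R(J, Q) = 2 - 1*4² = 2 - 1*16 = 2 - 16 = -14)
E*(R(7, -13) + 28) = 171*(-14 + 28) = 171*14 = 2394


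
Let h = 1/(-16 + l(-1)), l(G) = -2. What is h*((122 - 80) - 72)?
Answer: 5/3 ≈ 1.6667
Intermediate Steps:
h = -1/18 (h = 1/(-16 - 2) = 1/(-18) = -1/18 ≈ -0.055556)
h*((122 - 80) - 72) = -((122 - 80) - 72)/18 = -(42 - 72)/18 = -1/18*(-30) = 5/3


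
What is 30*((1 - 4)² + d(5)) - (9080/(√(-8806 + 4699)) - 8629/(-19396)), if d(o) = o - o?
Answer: 5228291/19396 + 9080*I*√3/111 ≈ 269.56 + 141.68*I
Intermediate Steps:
d(o) = 0
30*((1 - 4)² + d(5)) - (9080/(√(-8806 + 4699)) - 8629/(-19396)) = 30*((1 - 4)² + 0) - (9080/(√(-8806 + 4699)) - 8629/(-19396)) = 30*((-3)² + 0) - (9080/(√(-4107)) - 8629*(-1/19396)) = 30*(9 + 0) - (9080/((37*I*√3)) + 8629/19396) = 30*9 - (9080*(-I*√3/111) + 8629/19396) = 270 - (-9080*I*√3/111 + 8629/19396) = 270 - (8629/19396 - 9080*I*√3/111) = 270 + (-8629/19396 + 9080*I*√3/111) = 5228291/19396 + 9080*I*√3/111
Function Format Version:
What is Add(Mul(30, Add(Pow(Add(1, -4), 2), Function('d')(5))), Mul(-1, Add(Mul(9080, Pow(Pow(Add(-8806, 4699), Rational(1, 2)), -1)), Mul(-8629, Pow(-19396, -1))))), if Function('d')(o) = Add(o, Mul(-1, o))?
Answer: Add(Rational(5228291, 19396), Mul(Rational(9080, 111), I, Pow(3, Rational(1, 2)))) ≈ Add(269.56, Mul(141.68, I))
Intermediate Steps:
Function('d')(o) = 0
Add(Mul(30, Add(Pow(Add(1, -4), 2), Function('d')(5))), Mul(-1, Add(Mul(9080, Pow(Pow(Add(-8806, 4699), Rational(1, 2)), -1)), Mul(-8629, Pow(-19396, -1))))) = Add(Mul(30, Add(Pow(Add(1, -4), 2), 0)), Mul(-1, Add(Mul(9080, Pow(Pow(Add(-8806, 4699), Rational(1, 2)), -1)), Mul(-8629, Pow(-19396, -1))))) = Add(Mul(30, Add(Pow(-3, 2), 0)), Mul(-1, Add(Mul(9080, Pow(Pow(-4107, Rational(1, 2)), -1)), Mul(-8629, Rational(-1, 19396))))) = Add(Mul(30, Add(9, 0)), Mul(-1, Add(Mul(9080, Pow(Mul(37, I, Pow(3, Rational(1, 2))), -1)), Rational(8629, 19396)))) = Add(Mul(30, 9), Mul(-1, Add(Mul(9080, Mul(Rational(-1, 111), I, Pow(3, Rational(1, 2)))), Rational(8629, 19396)))) = Add(270, Mul(-1, Add(Mul(Rational(-9080, 111), I, Pow(3, Rational(1, 2))), Rational(8629, 19396)))) = Add(270, Mul(-1, Add(Rational(8629, 19396), Mul(Rational(-9080, 111), I, Pow(3, Rational(1, 2)))))) = Add(270, Add(Rational(-8629, 19396), Mul(Rational(9080, 111), I, Pow(3, Rational(1, 2))))) = Add(Rational(5228291, 19396), Mul(Rational(9080, 111), I, Pow(3, Rational(1, 2))))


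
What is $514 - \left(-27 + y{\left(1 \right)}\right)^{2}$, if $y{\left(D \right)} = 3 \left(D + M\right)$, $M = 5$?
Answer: $433$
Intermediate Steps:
$y{\left(D \right)} = 15 + 3 D$ ($y{\left(D \right)} = 3 \left(D + 5\right) = 3 \left(5 + D\right) = 15 + 3 D$)
$514 - \left(-27 + y{\left(1 \right)}\right)^{2} = 514 - \left(-27 + \left(15 + 3 \cdot 1\right)\right)^{2} = 514 - \left(-27 + \left(15 + 3\right)\right)^{2} = 514 - \left(-27 + 18\right)^{2} = 514 - \left(-9\right)^{2} = 514 - 81 = 433$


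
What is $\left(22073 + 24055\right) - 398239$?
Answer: $-352111$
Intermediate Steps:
$\left(22073 + 24055\right) - 398239 = 46128 - 398239 = -352111$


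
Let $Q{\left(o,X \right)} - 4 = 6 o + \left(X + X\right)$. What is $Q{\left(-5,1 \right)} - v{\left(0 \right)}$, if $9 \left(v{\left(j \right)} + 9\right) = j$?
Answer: $-15$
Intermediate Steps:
$Q{\left(o,X \right)} = 4 + 2 X + 6 o$ ($Q{\left(o,X \right)} = 4 + \left(6 o + \left(X + X\right)\right) = 4 + \left(6 o + 2 X\right) = 4 + \left(2 X + 6 o\right) = 4 + 2 X + 6 o$)
$v{\left(j \right)} = -9 + \frac{j}{9}$
$Q{\left(-5,1 \right)} - v{\left(0 \right)} = \left(4 + 2 \cdot 1 + 6 \left(-5\right)\right) - \left(-9 + \frac{1}{9} \cdot 0\right) = \left(4 + 2 - 30\right) - \left(-9 + 0\right) = -24 - -9 = -24 + 9 = -15$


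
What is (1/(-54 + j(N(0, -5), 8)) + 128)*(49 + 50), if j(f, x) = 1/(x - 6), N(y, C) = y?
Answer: 1355706/107 ≈ 12670.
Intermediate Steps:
j(f, x) = 1/(-6 + x)
(1/(-54 + j(N(0, -5), 8)) + 128)*(49 + 50) = (1/(-54 + 1/(-6 + 8)) + 128)*(49 + 50) = (1/(-54 + 1/2) + 128)*99 = (1/(-54 + ½) + 128)*99 = (1/(-107/2) + 128)*99 = (-2/107 + 128)*99 = (13694/107)*99 = 1355706/107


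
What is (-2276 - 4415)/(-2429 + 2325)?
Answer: 6691/104 ≈ 64.337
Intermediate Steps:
(-2276 - 4415)/(-2429 + 2325) = -6691/(-104) = -6691*(-1/104) = 6691/104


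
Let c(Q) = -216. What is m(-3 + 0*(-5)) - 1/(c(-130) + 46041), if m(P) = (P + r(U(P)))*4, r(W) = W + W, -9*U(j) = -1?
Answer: -1527503/137475 ≈ -11.111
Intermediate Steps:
U(j) = ⅑ (U(j) = -⅑*(-1) = ⅑)
r(W) = 2*W
m(P) = 8/9 + 4*P (m(P) = (P + 2*(⅑))*4 = (P + 2/9)*4 = (2/9 + P)*4 = 8/9 + 4*P)
m(-3 + 0*(-5)) - 1/(c(-130) + 46041) = (8/9 + 4*(-3 + 0*(-5))) - 1/(-216 + 46041) = (8/9 + 4*(-3 + 0)) - 1/45825 = (8/9 + 4*(-3)) - 1*1/45825 = (8/9 - 12) - 1/45825 = -100/9 - 1/45825 = -1527503/137475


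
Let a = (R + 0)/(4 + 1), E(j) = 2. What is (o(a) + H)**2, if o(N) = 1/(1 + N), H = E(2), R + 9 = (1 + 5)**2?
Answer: 4761/1024 ≈ 4.6494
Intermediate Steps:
R = 27 (R = -9 + (1 + 5)**2 = -9 + 6**2 = -9 + 36 = 27)
H = 2
a = 27/5 (a = (27 + 0)/(4 + 1) = 27/5 ≈ 5.4000)
(o(a) + H)**2 = (1/(1 + 27/5) + 2)**2 = (1/(32/5) + 2)**2 = (5/32 + 2)**2 = (69/32)**2 = 4761/1024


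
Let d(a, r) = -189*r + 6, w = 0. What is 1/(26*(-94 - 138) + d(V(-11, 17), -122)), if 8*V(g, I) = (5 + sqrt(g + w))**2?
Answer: 1/17032 ≈ 5.8713e-5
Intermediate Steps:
V(g, I) = (5 + sqrt(g))**2/8 (V(g, I) = (5 + sqrt(g + 0))**2/8 = (5 + sqrt(g))**2/8)
d(a, r) = 6 - 189*r
1/(26*(-94 - 138) + d(V(-11, 17), -122)) = 1/(26*(-94 - 138) + (6 - 189*(-122))) = 1/(26*(-232) + (6 + 23058)) = 1/(-6032 + 23064) = 1/17032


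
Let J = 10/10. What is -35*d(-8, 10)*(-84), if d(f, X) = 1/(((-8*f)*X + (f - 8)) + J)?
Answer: 588/125 ≈ 4.7040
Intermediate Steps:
J = 1 (J = 10*(1/10) = 1)
d(f, X) = 1/(-7 + f - 8*X*f) (d(f, X) = 1/(((-8*f)*X + (f - 8)) + 1) = 1/((-8*X*f + (-8 + f)) + 1) = 1/((-8 + f - 8*X*f) + 1) = 1/(-7 + f - 8*X*f))
-35*d(-8, 10)*(-84) = -35/(-7 - 8 - 8*10*(-8))*(-84) = -35/(-7 - 8 + 640)*(-84) = -35/625*(-84) = -35*1/625*(-84) = -7/125*(-84) = 588/125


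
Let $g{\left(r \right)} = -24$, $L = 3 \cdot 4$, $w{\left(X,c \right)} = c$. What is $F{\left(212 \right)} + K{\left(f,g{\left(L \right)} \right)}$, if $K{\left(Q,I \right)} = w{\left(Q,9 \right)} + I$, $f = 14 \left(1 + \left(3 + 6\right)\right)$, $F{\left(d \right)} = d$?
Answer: $197$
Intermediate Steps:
$L = 12$
$f = 140$ ($f = 14 \left(1 + 9\right) = 14 \cdot 10 = 140$)
$K{\left(Q,I \right)} = 9 + I$
$F{\left(212 \right)} + K{\left(f,g{\left(L \right)} \right)} = 212 + \left(9 - 24\right) = 212 - 15 = 197$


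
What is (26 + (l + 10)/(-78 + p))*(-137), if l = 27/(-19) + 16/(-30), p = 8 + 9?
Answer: -61611229/17385 ≈ -3543.9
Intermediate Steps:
p = 17
l = -557/285 (l = 27*(-1/19) + 16*(-1/30) = -27/19 - 8/15 = -557/285 ≈ -1.9544)
(26 + (l + 10)/(-78 + p))*(-137) = (26 + (-557/285 + 10)/(-78 + 17))*(-137) = (26 + (2293/285)/(-61))*(-137) = (26 + (2293/285)*(-1/61))*(-137) = (26 - 2293/17385)*(-137) = (449717/17385)*(-137) = -61611229/17385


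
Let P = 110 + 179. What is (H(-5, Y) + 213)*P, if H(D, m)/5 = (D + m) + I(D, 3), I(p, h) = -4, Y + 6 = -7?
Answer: 29767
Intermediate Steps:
Y = -13 (Y = -6 - 7 = -13)
H(D, m) = -20 + 5*D + 5*m (H(D, m) = 5*((D + m) - 4) = 5*(-4 + D + m) = -20 + 5*D + 5*m)
P = 289
(H(-5, Y) + 213)*P = ((-20 + 5*(-5) + 5*(-13)) + 213)*289 = ((-20 - 25 - 65) + 213)*289 = (-110 + 213)*289 = 103*289 = 29767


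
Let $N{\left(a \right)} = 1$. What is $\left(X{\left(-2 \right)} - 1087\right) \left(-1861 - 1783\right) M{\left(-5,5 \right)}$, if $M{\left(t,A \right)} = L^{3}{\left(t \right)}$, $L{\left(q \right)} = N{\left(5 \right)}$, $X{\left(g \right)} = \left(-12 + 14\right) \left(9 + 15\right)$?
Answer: $3786116$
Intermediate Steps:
$X{\left(g \right)} = 48$ ($X{\left(g \right)} = 2 \cdot 24 = 48$)
$L{\left(q \right)} = 1$
$M{\left(t,A \right)} = 1$ ($M{\left(t,A \right)} = 1^{3} = 1$)
$\left(X{\left(-2 \right)} - 1087\right) \left(-1861 - 1783\right) M{\left(-5,5 \right)} = \left(48 - 1087\right) \left(-1861 - 1783\right) 1 = \left(-1039\right) \left(-3644\right) 1 = 3786116 \cdot 1 = 3786116$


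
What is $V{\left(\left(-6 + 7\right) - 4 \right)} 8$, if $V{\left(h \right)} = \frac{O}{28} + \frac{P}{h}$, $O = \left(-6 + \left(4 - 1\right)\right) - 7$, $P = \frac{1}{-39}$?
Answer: $- \frac{2284}{819} \approx -2.7888$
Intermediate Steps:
$P = - \frac{1}{39} \approx -0.025641$
$O = -10$ ($O = \left(-6 + \left(4 - 1\right)\right) - 7 = \left(-6 + 3\right) - 7 = -3 - 7 = -10$)
$V{\left(h \right)} = - \frac{5}{14} - \frac{1}{39 h}$ ($V{\left(h \right)} = - \frac{10}{28} - \frac{1}{39 h} = \left(-10\right) \frac{1}{28} - \frac{1}{39 h} = - \frac{5}{14} - \frac{1}{39 h}$)
$V{\left(\left(-6 + 7\right) - 4 \right)} 8 = \frac{-14 - 195 \left(\left(-6 + 7\right) - 4\right)}{546 \left(\left(-6 + 7\right) - 4\right)} 8 = \frac{-14 - 195 \left(1 - 4\right)}{546 \left(1 - 4\right)} 8 = \frac{-14 - -585}{546 \left(-3\right)} 8 = \frac{1}{546} \left(- \frac{1}{3}\right) \left(-14 + 585\right) 8 = \frac{1}{546} \left(- \frac{1}{3}\right) 571 \cdot 8 = \left(- \frac{571}{1638}\right) 8 = - \frac{2284}{819}$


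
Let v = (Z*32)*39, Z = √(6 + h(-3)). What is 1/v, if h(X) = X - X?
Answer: √6/7488 ≈ 0.00032712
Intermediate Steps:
h(X) = 0
Z = √6 (Z = √(6 + 0) = √6 ≈ 2.4495)
v = 1248*√6 (v = (√6*32)*39 = (32*√6)*39 = 1248*√6 ≈ 3057.0)
1/v = 1/(1248*√6) = √6/7488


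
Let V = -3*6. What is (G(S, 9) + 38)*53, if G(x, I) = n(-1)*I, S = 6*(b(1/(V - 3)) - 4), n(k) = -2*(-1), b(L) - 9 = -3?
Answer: 2968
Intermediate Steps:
V = -18
b(L) = 6 (b(L) = 9 - 3 = 6)
n(k) = 2
S = 12 (S = 6*(6 - 4) = 6*2 = 12)
G(x, I) = 2*I
(G(S, 9) + 38)*53 = (2*9 + 38)*53 = (18 + 38)*53 = 56*53 = 2968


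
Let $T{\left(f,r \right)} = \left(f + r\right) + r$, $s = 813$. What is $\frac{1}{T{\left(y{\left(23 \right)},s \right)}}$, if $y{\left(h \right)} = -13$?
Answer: $\frac{1}{1613} \approx 0.00061996$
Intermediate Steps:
$T{\left(f,r \right)} = f + 2 r$
$\frac{1}{T{\left(y{\left(23 \right)},s \right)}} = \frac{1}{-13 + 2 \cdot 813} = \frac{1}{-13 + 1626} = \frac{1}{1613}$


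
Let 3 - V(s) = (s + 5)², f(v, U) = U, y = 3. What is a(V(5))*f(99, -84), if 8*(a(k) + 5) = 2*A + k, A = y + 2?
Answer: 2667/2 ≈ 1333.5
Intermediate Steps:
A = 5 (A = 3 + 2 = 5)
V(s) = 3 - (5 + s)² (V(s) = 3 - (s + 5)² = 3 - (5 + s)²)
a(k) = -15/4 + k/8 (a(k) = -5 + (2*5 + k)/8 = -5 + (10 + k)/8 = -5 + (5/4 + k/8) = -15/4 + k/8)
a(V(5))*f(99, -84) = (-15/4 + (3 - (5 + 5)²)/8)*(-84) = (-15/4 + (3 - 1*10²)/8)*(-84) = (-15/4 + (3 - 1*100)/8)*(-84) = (-15/4 + (3 - 100)/8)*(-84) = (-15/4 + (⅛)*(-97))*(-84) = (-15/4 - 97/8)*(-84) = -127/8*(-84) = 2667/2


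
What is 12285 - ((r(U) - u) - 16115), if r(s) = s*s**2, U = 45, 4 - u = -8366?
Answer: -54355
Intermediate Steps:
u = 8370 (u = 4 - 1*(-8366) = 4 + 8366 = 8370)
r(s) = s**3
12285 - ((r(U) - u) - 16115) = 12285 - ((45**3 - 1*8370) - 16115) = 12285 - ((91125 - 8370) - 16115) = 12285 - (82755 - 16115) = 12285 - 1*66640 = 12285 - 66640 = -54355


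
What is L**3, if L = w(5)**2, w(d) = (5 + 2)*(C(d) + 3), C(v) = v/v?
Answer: 481890304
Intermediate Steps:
C(v) = 1
w(d) = 28 (w(d) = (5 + 2)*(1 + 3) = 7*4 = 28)
L = 784 (L = 28**2 = 784)
L**3 = 784**3 = 481890304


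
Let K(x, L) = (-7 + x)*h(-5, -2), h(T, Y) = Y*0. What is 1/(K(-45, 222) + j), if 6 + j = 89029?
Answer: 1/89023 ≈ 1.1233e-5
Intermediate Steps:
j = 89023 (j = -6 + 89029 = 89023)
h(T, Y) = 0
K(x, L) = 0 (K(x, L) = (-7 + x)*0 = 0)
1/(K(-45, 222) + j) = 1/(0 + 89023) = 1/89023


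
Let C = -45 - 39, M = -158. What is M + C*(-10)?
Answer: 682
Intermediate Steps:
C = -84
M + C*(-10) = -158 - 84*(-10) = -158 + 840 = 682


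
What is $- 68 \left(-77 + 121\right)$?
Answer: $-2992$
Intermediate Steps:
$- 68 \left(-77 + 121\right) = \left(-68\right) 44 = -2992$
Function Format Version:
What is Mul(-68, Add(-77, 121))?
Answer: -2992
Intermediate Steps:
Mul(-68, Add(-77, 121)) = Mul(-68, 44) = -2992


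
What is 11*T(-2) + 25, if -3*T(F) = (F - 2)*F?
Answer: -13/3 ≈ -4.3333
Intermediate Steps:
T(F) = -F*(-2 + F)/3 (T(F) = -(F - 2)*F/3 = -(-2 + F)*F/3 = -F*(-2 + F)/3)
11*T(-2) + 25 = 11*((⅓)*(-2)*(2 - 1*(-2))) + 25 = 11*((⅓)*(-2)*(2 + 2)) + 25 = 11*((⅓)*(-2)*4) + 25 = 11*(-8/3) + 25 = -88/3 + 25 = -13/3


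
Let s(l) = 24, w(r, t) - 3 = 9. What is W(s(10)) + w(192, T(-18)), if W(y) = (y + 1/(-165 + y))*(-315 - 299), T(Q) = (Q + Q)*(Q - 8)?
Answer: -2075470/141 ≈ -14720.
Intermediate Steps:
T(Q) = 2*Q*(-8 + Q) (T(Q) = (2*Q)*(-8 + Q) = 2*Q*(-8 + Q))
w(r, t) = 12 (w(r, t) = 3 + 9 = 12)
W(y) = -614*y - 614/(-165 + y) (W(y) = (y + 1/(-165 + y))*(-614) = -614*y - 614/(-165 + y))
W(s(10)) + w(192, T(-18)) = 614*(-1 - 1*24² + 165*24)/(-165 + 24) + 12 = 614*(-1 - 1*576 + 3960)/(-141) + 12 = 614*(-1/141)*(-1 - 576 + 3960) + 12 = 614*(-1/141)*3383 + 12 = -2077162/141 + 12 = -2075470/141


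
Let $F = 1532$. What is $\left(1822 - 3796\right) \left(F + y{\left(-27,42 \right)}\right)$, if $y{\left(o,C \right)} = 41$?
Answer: $-3105102$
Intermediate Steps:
$\left(1822 - 3796\right) \left(F + y{\left(-27,42 \right)}\right) = \left(1822 - 3796\right) \left(1532 + 41\right) = \left(-1974\right) 1573 = -3105102$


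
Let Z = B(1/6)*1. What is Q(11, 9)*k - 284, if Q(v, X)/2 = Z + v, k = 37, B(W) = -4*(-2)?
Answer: 1122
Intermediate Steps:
B(W) = 8
Z = 8 (Z = 8*1 = 8)
Q(v, X) = 16 + 2*v (Q(v, X) = 2*(8 + v) = 16 + 2*v)
Q(11, 9)*k - 284 = (16 + 2*11)*37 - 284 = (16 + 22)*37 - 284 = 38*37 - 284 = 1406 - 284 = 1122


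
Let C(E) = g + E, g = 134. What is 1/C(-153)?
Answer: -1/19 ≈ -0.052632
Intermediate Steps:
C(E) = 134 + E
1/C(-153) = 1/(134 - 153) = 1/(-19) = -1/19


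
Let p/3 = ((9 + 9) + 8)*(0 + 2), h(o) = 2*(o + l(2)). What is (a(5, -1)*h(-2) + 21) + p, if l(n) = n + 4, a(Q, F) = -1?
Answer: 169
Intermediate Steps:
l(n) = 4 + n
h(o) = 12 + 2*o (h(o) = 2*(o + (4 + 2)) = 2*(o + 6) = 2*(6 + o) = 12 + 2*o)
p = 156 (p = 3*(((9 + 9) + 8)*(0 + 2)) = 3*((18 + 8)*2) = 3*(26*2) = 3*52 = 156)
(a(5, -1)*h(-2) + 21) + p = (-(12 + 2*(-2)) + 21) + 156 = (-(12 - 4) + 21) + 156 = (-1*8 + 21) + 156 = (-8 + 21) + 156 = 13 + 156 = 169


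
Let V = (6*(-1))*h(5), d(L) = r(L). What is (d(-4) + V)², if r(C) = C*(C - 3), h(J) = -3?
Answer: 2116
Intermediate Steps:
r(C) = C*(-3 + C)
d(L) = L*(-3 + L)
V = 18 (V = (6*(-1))*(-3) = -6*(-3) = 18)
(d(-4) + V)² = (-4*(-3 - 4) + 18)² = (-4*(-7) + 18)² = (28 + 18)² = 46² = 2116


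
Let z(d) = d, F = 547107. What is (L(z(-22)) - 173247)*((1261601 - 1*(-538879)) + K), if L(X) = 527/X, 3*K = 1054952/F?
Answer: -5632490083544555876/18054531 ≈ -3.1197e+11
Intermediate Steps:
K = 1054952/1641321 (K = (1054952/547107)/3 = (1054952*(1/547107))/3 = (1/3)*(1054952/547107) = 1054952/1641321 ≈ 0.64275)
(L(z(-22)) - 173247)*((1261601 - 1*(-538879)) + K) = (527/(-22) - 173247)*((1261601 - 1*(-538879)) + 1054952/1641321) = (527*(-1/22) - 173247)*((1261601 + 538879) + 1054952/1641321) = (-527/22 - 173247)*(1800480 + 1054952/1641321) = -3811961/22*2955166689032/1641321 = -5632490083544555876/18054531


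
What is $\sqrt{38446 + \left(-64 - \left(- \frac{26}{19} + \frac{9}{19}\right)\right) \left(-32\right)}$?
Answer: $\frac{\sqrt{14607998}}{19} \approx 201.16$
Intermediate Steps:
$\sqrt{38446 + \left(-64 - \left(- \frac{26}{19} + \frac{9}{19}\right)\right) \left(-32\right)} = \sqrt{38446 + \left(-64 - - \frac{17}{19}\right) \left(-32\right)} = \sqrt{38446 + \left(-64 + \left(- \frac{9}{19} + \frac{26}{19}\right)\right) \left(-32\right)} = \sqrt{38446 + \left(-64 + \frac{17}{19}\right) \left(-32\right)} = \sqrt{38446 - - \frac{38368}{19}} = \sqrt{38446 + \frac{38368}{19}} = \sqrt{\frac{768842}{19}} = \frac{\sqrt{14607998}}{19}$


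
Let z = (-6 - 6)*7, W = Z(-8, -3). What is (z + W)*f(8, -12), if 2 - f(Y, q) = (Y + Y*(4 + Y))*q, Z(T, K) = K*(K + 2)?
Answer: -101250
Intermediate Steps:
Z(T, K) = K*(2 + K)
f(Y, q) = 2 - q*(Y + Y*(4 + Y)) (f(Y, q) = 2 - (Y + Y*(4 + Y))*q = 2 - q*(Y + Y*(4 + Y)))
W = 3 (W = -3*(2 - 3) = -3*(-1) = 3)
z = -84 (z = -12*7 = -84)
(z + W)*f(8, -12) = (-84 + 3)*(2 - 1*(-12)*8**2 - 5*8*(-12)) = -81*(2 - 1*(-12)*64 + 480) = -81*(2 + 768 + 480) = -81*1250 = -101250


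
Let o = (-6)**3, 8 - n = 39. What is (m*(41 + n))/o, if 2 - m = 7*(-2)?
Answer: -20/27 ≈ -0.74074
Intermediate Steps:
m = 16 (m = 2 - 7*(-2) = 2 - 1*(-14) = 2 + 14 = 16)
n = -31 (n = 8 - 1*39 = 8 - 39 = -31)
o = -216
(m*(41 + n))/o = (16*(41 - 31))/(-216) = (16*10)*(-1/216) = 160*(-1/216) = -20/27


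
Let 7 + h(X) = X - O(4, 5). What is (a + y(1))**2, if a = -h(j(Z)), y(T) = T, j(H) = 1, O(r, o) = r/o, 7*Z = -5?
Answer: 1521/25 ≈ 60.840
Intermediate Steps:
Z = -5/7 (Z = (1/7)*(-5) = -5/7 ≈ -0.71429)
h(X) = -39/5 + X (h(X) = -7 + (X - 4/5) = -7 + (-4/5 + X) = -39/5 + X)
a = 34/5 (a = -(-39/5 + 1) = -1*(-34/5) = 34/5 ≈ 6.8000)
(a + y(1))**2 = (34/5 + 1)**2 = (39/5)**2 = 1521/25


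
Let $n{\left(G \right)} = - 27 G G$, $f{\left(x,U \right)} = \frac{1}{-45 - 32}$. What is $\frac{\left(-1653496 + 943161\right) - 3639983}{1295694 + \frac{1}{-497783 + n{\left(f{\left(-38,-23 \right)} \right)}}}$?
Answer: $- \frac{12839334668928012}{3824053527695267} \approx -3.3575$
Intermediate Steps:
$f{\left(x,U \right)} = - \frac{1}{77}$ ($f{\left(x,U \right)} = \frac{1}{-77} = - \frac{1}{77}$)
$n{\left(G \right)} = - 27 G^{2}$
$\frac{\left(-1653496 + 943161\right) - 3639983}{1295694 + \frac{1}{-497783 + n{\left(f{\left(-38,-23 \right)} \right)}}} = \frac{\left(-1653496 + 943161\right) - 3639983}{1295694 + \frac{1}{-497783 - 27 \left(- \frac{1}{77}\right)^{2}}} = \frac{-710335 - 3639983}{1295694 + \frac{1}{-497783 - \frac{27}{5929}}} = - \frac{4350318}{1295694 + \frac{1}{-497783 - \frac{27}{5929}}} = - \frac{4350318}{1295694 + \frac{1}{- \frac{2951355434}{5929}}} = - \frac{4350318}{1295694 - \frac{5929}{2951355434}} = - \frac{4350318}{\frac{3824053527695267}{2951355434}} = \left(-4350318\right) \frac{2951355434}{3824053527695267} = - \frac{12839334668928012}{3824053527695267}$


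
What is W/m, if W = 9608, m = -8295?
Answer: -9608/8295 ≈ -1.1583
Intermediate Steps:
W/m = 9608/(-8295) = 9608*(-1/8295) = -9608/8295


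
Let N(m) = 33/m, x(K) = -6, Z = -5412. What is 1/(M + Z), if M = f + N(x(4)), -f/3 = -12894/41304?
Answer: -6884/37287623 ≈ -0.00018462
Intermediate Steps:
f = 6447/6884 (f = -(-38682)/41304 = -3*(-2149/6884) = 6447/6884 ≈ 0.93652)
M = -31415/6884 (M = 6447/6884 + 33/(-6) = 6447/6884 + 33*(-1/6) = 6447/6884 - 11/2 = -31415/6884 ≈ -4.5635)
1/(M + Z) = 1/(-31415/6884 - 5412) = 1/(-37287623/6884) = -6884/37287623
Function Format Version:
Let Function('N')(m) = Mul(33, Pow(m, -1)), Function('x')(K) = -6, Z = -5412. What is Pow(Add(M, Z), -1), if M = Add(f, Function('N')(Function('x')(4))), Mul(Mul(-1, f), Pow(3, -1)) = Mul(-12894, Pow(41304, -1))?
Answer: Rational(-6884, 37287623) ≈ -0.00018462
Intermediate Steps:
f = Rational(6447, 6884) (f = Mul(-3, Mul(-12894, Pow(41304, -1))) = Mul(-3, Mul(-12894, Rational(1, 41304))) = Mul(-3, Rational(-2149, 6884)) = Rational(6447, 6884) ≈ 0.93652)
M = Rational(-31415, 6884) (M = Add(Rational(6447, 6884), Mul(33, Pow(-6, -1))) = Add(Rational(6447, 6884), Mul(33, Rational(-1, 6))) = Add(Rational(6447, 6884), Rational(-11, 2)) = Rational(-31415, 6884) ≈ -4.5635)
Pow(Add(M, Z), -1) = Pow(Add(Rational(-31415, 6884), -5412), -1) = Pow(Rational(-37287623, 6884), -1) = Rational(-6884, 37287623)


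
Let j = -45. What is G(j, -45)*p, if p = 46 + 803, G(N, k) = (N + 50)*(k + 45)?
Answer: 0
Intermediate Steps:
G(N, k) = (45 + k)*(50 + N) (G(N, k) = (50 + N)*(45 + k) = (45 + k)*(50 + N))
p = 849
G(j, -45)*p = (2250 + 45*(-45) + 50*(-45) - 45*(-45))*849 = (2250 - 2025 - 2250 + 2025)*849 = 0*849 = 0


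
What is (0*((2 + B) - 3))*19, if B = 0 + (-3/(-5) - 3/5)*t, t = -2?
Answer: 0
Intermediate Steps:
B = 0 (B = 0 + (-3/(-5) - 3/5)*(-2) = 0 + (-3*(-1/5) - 3*1/5)*(-2) = 0 + (3/5 - 3/5)*(-2) = 0 + 0*(-2) = 0 + 0 = 0)
(0*((2 + B) - 3))*19 = (0*((2 + 0) - 3))*19 = (0*(2 - 3))*19 = (0*(-1))*19 = 0*19 = 0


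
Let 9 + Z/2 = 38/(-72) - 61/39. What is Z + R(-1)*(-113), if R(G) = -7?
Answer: 179903/234 ≈ 768.82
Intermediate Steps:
Z = -5191/234 (Z = -18 + 2*(38/(-72) - 61/39) = -18 + 2*(38*(-1/72) - 61*1/39) = -18 + 2*(-19/36 - 61/39) = -18 + 2*(-979/468) = -18 - 979/234 = -5191/234 ≈ -22.184)
Z + R(-1)*(-113) = -5191/234 - 7*(-113) = -5191/234 + 791 = 179903/234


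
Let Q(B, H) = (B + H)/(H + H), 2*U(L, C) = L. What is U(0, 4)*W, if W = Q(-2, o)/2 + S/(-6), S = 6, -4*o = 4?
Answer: 0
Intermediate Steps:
o = -1 (o = -1/4*4 = -1)
U(L, C) = L/2
Q(B, H) = (B + H)/(2*H) (Q(B, H) = (B + H)/((2*H)) = (B + H)*(1/(2*H)) = (B + H)/(2*H))
W = -1/4 (W = ((1/2)*(-2 - 1)/(-1))/2 + 6/(-6) = ((1/2)*(-1)*(-3))*(1/2) + 6*(-1/6) = (3/2)*(1/2) - 1 = 3/4 - 1 = -1/4 ≈ -0.25000)
U(0, 4)*W = ((1/2)*0)*(-1/4) = 0*(-1/4) = 0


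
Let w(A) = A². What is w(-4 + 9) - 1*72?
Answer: -47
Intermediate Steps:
w(-4 + 9) - 1*72 = (-4 + 9)² - 1*72 = 5² - 72 = 25 - 72 = -47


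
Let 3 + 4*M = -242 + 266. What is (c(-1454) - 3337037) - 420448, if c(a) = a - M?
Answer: -15035777/4 ≈ -3.7589e+6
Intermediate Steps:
M = 21/4 (M = -¾ + (-242 + 266)/4 = -¾ + (¼)*24 = -¾ + 6 = 21/4 ≈ 5.2500)
c(a) = -21/4 + a (c(a) = a - 1*21/4 = a - 21/4 = -21/4 + a)
(c(-1454) - 3337037) - 420448 = ((-21/4 - 1454) - 3337037) - 420448 = (-5837/4 - 3337037) - 420448 = -13353985/4 - 420448 = -15035777/4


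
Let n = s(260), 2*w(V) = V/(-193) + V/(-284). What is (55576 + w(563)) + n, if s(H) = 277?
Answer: 6122560721/109624 ≈ 55851.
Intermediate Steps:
w(V) = -477*V/109624 (w(V) = (V/(-193) + V/(-284))/2 = (V*(-1/193) + V*(-1/284))/2 = (-V/193 - V/284)/2 = (-477*V/54812)/2 = -477*V/109624)
n = 277
(55576 + w(563)) + n = (55576 - 477/109624*563) + 277 = (55576 - 268551/109624) + 277 = 6092194873/109624 + 277 = 6122560721/109624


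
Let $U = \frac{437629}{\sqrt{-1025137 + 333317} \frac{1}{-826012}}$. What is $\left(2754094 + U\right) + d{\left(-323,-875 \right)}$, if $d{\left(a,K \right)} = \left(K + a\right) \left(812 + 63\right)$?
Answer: $1705844 + \frac{180743402774 i \sqrt{172955}}{172955} \approx 1.7058 \cdot 10^{6} + 4.3461 \cdot 10^{8} i$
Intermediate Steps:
$d{\left(a,K \right)} = 875 K + 875 a$ ($d{\left(a,K \right)} = \left(K + a\right) 875 = 875 K + 875 a$)
$U = \frac{180743402774 i \sqrt{172955}}{172955}$ ($U = \frac{437629}{\sqrt{-691820} \left(- \frac{1}{826012}\right)} = \frac{437629}{2 i \sqrt{172955} \left(- \frac{1}{826012}\right)} = \frac{437629}{\left(- \frac{1}{413006}\right) i \sqrt{172955}} = 437629 \frac{413006 i \sqrt{172955}}{172955} = \frac{180743402774 i \sqrt{172955}}{172955} \approx 4.3461 \cdot 10^{8} i$)
$\left(2754094 + U\right) + d{\left(-323,-875 \right)} = \left(2754094 + \frac{180743402774 i \sqrt{172955}}{172955}\right) + \left(875 \left(-875\right) + 875 \left(-323\right)\right) = \left(2754094 + \frac{180743402774 i \sqrt{172955}}{172955}\right) - 1048250 = 1705844 + \frac{180743402774 i \sqrt{172955}}{172955}$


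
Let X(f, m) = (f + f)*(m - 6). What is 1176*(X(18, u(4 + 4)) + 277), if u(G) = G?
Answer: 410424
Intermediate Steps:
X(f, m) = 2*f*(-6 + m) (X(f, m) = (2*f)*(-6 + m) = 2*f*(-6 + m))
1176*(X(18, u(4 + 4)) + 277) = 1176*(2*18*(-6 + (4 + 4)) + 277) = 1176*(2*18*(-6 + 8) + 277) = 1176*(2*18*2 + 277) = 1176*(72 + 277) = 1176*349 = 410424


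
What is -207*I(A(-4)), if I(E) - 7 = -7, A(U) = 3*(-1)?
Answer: 0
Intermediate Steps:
A(U) = -3
I(E) = 0 (I(E) = 7 - 7 = 0)
-207*I(A(-4)) = -207*0 = 0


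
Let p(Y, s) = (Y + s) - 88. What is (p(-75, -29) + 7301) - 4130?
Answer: 2979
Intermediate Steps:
p(Y, s) = -88 + Y + s
(p(-75, -29) + 7301) - 4130 = ((-88 - 75 - 29) + 7301) - 4130 = (-192 + 7301) - 4130 = 7109 - 4130 = 2979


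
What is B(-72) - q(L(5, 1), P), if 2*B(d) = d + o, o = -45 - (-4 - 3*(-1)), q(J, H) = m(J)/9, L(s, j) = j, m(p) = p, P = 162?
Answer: -523/9 ≈ -58.111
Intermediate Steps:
q(J, H) = J/9
o = -44 (o = -45 - (-4 + 3) = -45 - 1*(-1) = -45 + 1 = -44)
B(d) = -22 + d/2 (B(d) = (d - 44)/2 = (-44 + d)/2 = -22 + d/2)
B(-72) - q(L(5, 1), P) = (-22 + (½)*(-72)) - 1/9 = (-22 - 36) - 1*⅑ = -58 - ⅑ = -523/9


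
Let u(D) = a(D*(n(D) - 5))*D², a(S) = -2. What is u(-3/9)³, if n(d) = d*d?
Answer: -8/729 ≈ -0.010974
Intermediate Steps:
n(d) = d²
u(D) = -2*D²
u(-3/9)³ = (-2*(-3/9)²)³ = (-2*(-3*⅑)²)³ = (-2*(-⅓)²)³ = (-2*⅑)³ = (-2/9)³ = -8/729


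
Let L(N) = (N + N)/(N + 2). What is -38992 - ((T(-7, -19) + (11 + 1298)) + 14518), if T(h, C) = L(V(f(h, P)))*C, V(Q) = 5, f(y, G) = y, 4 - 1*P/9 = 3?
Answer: -383543/7 ≈ -54792.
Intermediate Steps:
P = 9 (P = 36 - 9*3 = 36 - 27 = 9)
L(N) = 2*N/(2 + N) (L(N) = (2*N)/(2 + N) = 2*N/(2 + N))
T(h, C) = 10*C/7 (T(h, C) = (2*5/(2 + 5))*C = (2*5/7)*C = (2*5*(⅐))*C = 10*C/7)
-38992 - ((T(-7, -19) + (11 + 1298)) + 14518) = -38992 - (((10/7)*(-19) + (11 + 1298)) + 14518) = -38992 - ((-190/7 + 1309) + 14518) = -38992 - (8973/7 + 14518) = -38992 - 1*110599/7 = -38992 - 110599/7 = -383543/7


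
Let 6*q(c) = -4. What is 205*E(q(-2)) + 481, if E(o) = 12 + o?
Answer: 8413/3 ≈ 2804.3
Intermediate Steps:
q(c) = -⅔ (q(c) = (⅙)*(-4) = -⅔)
205*E(q(-2)) + 481 = 205*(12 - ⅔) + 481 = 205*(34/3) + 481 = 6970/3 + 481 = 8413/3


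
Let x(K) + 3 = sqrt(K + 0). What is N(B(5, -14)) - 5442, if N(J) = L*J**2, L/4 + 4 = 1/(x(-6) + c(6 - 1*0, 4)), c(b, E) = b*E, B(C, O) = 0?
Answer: -5442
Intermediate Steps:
x(K) = -3 + sqrt(K) (x(K) = -3 + sqrt(K + 0) = -3 + sqrt(K))
c(b, E) = E*b
L = -16 + 4/(21 + I*sqrt(6)) (L = -16 + 4/((-3 + sqrt(-6)) + 4*(6 - 1*0)) = -16 + 4/((-3 + I*sqrt(6)) + 4*(6 + 0)) = -16 + 4/((-3 + I*sqrt(6)) + 4*6) = -16 + 4/((-3 + I*sqrt(6)) + 24) = -16 + 4/(21 + I*sqrt(6)) ≈ -15.812 - 0.021919*I)
N(J) = 4*J**2*(-4*sqrt(6) + 83*I)/(sqrt(6) - 21*I) (N(J) = (4*(-4*sqrt(6) + 83*I)/(sqrt(6) - 21*I))*J**2 = 4*J**2*(-4*sqrt(6) + 83*I)/(sqrt(6) - 21*I))
N(B(5, -14)) - 5442 = 0**2*(-16*sqrt(6) + 332*I)/(sqrt(6) - 21*I) - 5442 = 0*(-16*sqrt(6) + 332*I)/(sqrt(6) - 21*I) - 5442 = 0 - 5442 = -5442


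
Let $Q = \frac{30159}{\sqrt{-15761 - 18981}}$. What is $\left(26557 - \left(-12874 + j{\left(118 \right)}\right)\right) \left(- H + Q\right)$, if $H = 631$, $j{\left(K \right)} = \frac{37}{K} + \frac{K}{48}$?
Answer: $- \frac{35228964101}{1416} - \frac{561262719663 i \sqrt{34742}}{16398224} \approx -2.4879 \cdot 10^{7} - 6.3796 \cdot 10^{6} i$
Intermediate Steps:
$j{\left(K \right)} = \frac{37}{K} + \frac{K}{48}$ ($j{\left(K \right)} = \frac{37}{K} + K \frac{1}{48} = \frac{37}{K} + \frac{K}{48}$)
$Q = - \frac{30159 i \sqrt{34742}}{34742}$ ($Q = \frac{30159}{\sqrt{-34742}} = \frac{30159}{i \sqrt{34742}} = 30159 \left(- \frac{i \sqrt{34742}}{34742}\right) = - \frac{30159 i \sqrt{34742}}{34742} \approx - 161.8 i$)
$\left(26557 - \left(-12874 + j{\left(118 \right)}\right)\right) \left(- H + Q\right) = \left(26557 - \left(-12874 + \frac{37}{118} + \frac{59}{24}\right)\right) \left(\left(-1\right) 631 - \frac{30159 i \sqrt{34742}}{34742}\right) = \left(26557 + \left(12874 - \left(37 \cdot \frac{1}{118} + \frac{59}{24}\right)\right)\right) \left(-631 - \frac{30159 i \sqrt{34742}}{34742}\right) = \left(26557 + \left(12874 - \left(\frac{37}{118} + \frac{59}{24}\right)\right)\right) \left(-631 - \frac{30159 i \sqrt{34742}}{34742}\right) = \left(26557 + \left(12874 - \frac{3925}{1416}\right)\right) \left(-631 - \frac{30159 i \sqrt{34742}}{34742}\right) = \left(26557 + \frac{18225659}{1416}\right) \left(-631 - \frac{30159 i \sqrt{34742}}{34742}\right) = \frac{55830371 \left(-631 - \frac{30159 i \sqrt{34742}}{34742}\right)}{1416} = - \frac{35228964101}{1416} - \frac{561262719663 i \sqrt{34742}}{16398224}$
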